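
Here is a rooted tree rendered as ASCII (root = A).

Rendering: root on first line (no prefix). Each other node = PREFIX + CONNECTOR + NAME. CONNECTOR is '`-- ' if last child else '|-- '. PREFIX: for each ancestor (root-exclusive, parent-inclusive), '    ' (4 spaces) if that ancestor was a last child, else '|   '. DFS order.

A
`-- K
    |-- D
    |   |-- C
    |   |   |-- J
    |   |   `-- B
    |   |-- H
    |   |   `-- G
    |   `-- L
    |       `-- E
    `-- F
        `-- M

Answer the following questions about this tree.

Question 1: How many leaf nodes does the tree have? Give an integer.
Answer: 5

Derivation:
Leaves (nodes with no children): B, E, G, J, M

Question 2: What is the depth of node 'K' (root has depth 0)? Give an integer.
Answer: 1

Derivation:
Path from root to K: A -> K
Depth = number of edges = 1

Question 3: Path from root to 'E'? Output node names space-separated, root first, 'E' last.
Walk down from root: A -> K -> D -> L -> E

Answer: A K D L E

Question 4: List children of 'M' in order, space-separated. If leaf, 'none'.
Answer: none

Derivation:
Node M's children (from adjacency): (leaf)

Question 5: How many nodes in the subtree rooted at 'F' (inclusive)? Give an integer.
Subtree rooted at F contains: F, M
Count = 2

Answer: 2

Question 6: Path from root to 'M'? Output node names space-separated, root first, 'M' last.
Answer: A K F M

Derivation:
Walk down from root: A -> K -> F -> M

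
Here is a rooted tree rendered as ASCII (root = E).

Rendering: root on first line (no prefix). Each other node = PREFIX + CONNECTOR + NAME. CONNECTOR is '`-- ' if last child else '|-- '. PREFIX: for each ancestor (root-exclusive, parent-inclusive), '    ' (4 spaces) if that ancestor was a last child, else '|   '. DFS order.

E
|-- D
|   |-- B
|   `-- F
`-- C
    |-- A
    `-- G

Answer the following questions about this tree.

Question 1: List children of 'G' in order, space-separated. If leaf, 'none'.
Node G's children (from adjacency): (leaf)

Answer: none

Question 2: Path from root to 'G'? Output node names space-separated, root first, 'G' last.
Answer: E C G

Derivation:
Walk down from root: E -> C -> G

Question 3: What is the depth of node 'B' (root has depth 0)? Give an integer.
Path from root to B: E -> D -> B
Depth = number of edges = 2

Answer: 2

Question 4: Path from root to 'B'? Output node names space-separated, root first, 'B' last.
Answer: E D B

Derivation:
Walk down from root: E -> D -> B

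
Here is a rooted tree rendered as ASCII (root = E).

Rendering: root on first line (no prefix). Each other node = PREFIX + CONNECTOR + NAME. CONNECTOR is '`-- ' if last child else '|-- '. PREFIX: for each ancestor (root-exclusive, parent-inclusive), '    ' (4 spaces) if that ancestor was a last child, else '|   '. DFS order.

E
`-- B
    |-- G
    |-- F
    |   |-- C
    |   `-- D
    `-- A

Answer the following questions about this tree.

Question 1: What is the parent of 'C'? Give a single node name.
Scan adjacency: C appears as child of F

Answer: F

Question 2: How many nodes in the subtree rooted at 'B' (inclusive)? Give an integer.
Answer: 6

Derivation:
Subtree rooted at B contains: A, B, C, D, F, G
Count = 6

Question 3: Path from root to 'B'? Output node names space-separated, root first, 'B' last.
Walk down from root: E -> B

Answer: E B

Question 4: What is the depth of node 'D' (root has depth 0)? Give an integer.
Answer: 3

Derivation:
Path from root to D: E -> B -> F -> D
Depth = number of edges = 3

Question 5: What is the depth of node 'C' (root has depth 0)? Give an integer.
Answer: 3

Derivation:
Path from root to C: E -> B -> F -> C
Depth = number of edges = 3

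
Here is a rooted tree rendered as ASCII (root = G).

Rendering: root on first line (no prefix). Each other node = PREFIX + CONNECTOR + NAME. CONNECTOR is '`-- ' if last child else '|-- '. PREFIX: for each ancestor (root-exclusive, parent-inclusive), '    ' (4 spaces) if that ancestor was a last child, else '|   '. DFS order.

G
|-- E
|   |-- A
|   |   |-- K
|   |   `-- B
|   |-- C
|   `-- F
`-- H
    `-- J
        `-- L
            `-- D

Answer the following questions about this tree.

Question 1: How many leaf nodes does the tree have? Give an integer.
Answer: 5

Derivation:
Leaves (nodes with no children): B, C, D, F, K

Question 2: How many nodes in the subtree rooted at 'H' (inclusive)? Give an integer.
Subtree rooted at H contains: D, H, J, L
Count = 4

Answer: 4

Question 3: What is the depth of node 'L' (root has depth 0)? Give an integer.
Path from root to L: G -> H -> J -> L
Depth = number of edges = 3

Answer: 3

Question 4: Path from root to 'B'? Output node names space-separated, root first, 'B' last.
Walk down from root: G -> E -> A -> B

Answer: G E A B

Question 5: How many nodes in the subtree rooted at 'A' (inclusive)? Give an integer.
Answer: 3

Derivation:
Subtree rooted at A contains: A, B, K
Count = 3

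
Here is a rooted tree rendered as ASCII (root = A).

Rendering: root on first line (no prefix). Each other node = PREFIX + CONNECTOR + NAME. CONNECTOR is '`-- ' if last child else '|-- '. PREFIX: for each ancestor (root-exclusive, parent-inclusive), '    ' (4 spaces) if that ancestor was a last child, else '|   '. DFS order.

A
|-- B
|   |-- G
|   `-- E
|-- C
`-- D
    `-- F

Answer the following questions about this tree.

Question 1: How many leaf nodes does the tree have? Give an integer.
Leaves (nodes with no children): C, E, F, G

Answer: 4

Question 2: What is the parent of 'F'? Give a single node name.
Answer: D

Derivation:
Scan adjacency: F appears as child of D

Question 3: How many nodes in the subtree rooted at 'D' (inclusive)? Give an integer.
Subtree rooted at D contains: D, F
Count = 2

Answer: 2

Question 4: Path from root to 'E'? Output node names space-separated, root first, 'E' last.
Walk down from root: A -> B -> E

Answer: A B E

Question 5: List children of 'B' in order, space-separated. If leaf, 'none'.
Answer: G E

Derivation:
Node B's children (from adjacency): G, E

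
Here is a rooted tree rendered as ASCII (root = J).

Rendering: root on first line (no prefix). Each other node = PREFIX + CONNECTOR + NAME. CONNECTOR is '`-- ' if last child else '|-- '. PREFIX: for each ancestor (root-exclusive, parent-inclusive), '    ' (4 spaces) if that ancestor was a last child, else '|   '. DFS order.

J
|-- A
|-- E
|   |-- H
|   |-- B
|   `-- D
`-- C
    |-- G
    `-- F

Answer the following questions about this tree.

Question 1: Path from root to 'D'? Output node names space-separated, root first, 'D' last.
Walk down from root: J -> E -> D

Answer: J E D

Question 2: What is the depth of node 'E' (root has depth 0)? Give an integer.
Path from root to E: J -> E
Depth = number of edges = 1

Answer: 1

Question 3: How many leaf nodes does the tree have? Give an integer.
Answer: 6

Derivation:
Leaves (nodes with no children): A, B, D, F, G, H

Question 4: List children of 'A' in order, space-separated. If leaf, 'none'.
Node A's children (from adjacency): (leaf)

Answer: none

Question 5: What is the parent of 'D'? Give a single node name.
Answer: E

Derivation:
Scan adjacency: D appears as child of E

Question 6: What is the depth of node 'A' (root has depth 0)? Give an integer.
Answer: 1

Derivation:
Path from root to A: J -> A
Depth = number of edges = 1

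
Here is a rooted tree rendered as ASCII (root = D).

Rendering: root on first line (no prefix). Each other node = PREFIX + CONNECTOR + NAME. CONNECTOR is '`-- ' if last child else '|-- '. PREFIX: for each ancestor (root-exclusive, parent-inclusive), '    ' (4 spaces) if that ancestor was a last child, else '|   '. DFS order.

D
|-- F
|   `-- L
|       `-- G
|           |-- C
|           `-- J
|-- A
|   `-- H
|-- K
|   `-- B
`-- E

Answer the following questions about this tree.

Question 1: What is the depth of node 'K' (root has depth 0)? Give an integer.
Answer: 1

Derivation:
Path from root to K: D -> K
Depth = number of edges = 1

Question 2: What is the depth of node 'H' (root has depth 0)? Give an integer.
Answer: 2

Derivation:
Path from root to H: D -> A -> H
Depth = number of edges = 2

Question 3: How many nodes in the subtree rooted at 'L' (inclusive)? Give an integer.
Answer: 4

Derivation:
Subtree rooted at L contains: C, G, J, L
Count = 4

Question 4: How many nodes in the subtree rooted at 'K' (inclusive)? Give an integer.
Answer: 2

Derivation:
Subtree rooted at K contains: B, K
Count = 2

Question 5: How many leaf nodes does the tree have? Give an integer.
Answer: 5

Derivation:
Leaves (nodes with no children): B, C, E, H, J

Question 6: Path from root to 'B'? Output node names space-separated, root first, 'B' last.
Answer: D K B

Derivation:
Walk down from root: D -> K -> B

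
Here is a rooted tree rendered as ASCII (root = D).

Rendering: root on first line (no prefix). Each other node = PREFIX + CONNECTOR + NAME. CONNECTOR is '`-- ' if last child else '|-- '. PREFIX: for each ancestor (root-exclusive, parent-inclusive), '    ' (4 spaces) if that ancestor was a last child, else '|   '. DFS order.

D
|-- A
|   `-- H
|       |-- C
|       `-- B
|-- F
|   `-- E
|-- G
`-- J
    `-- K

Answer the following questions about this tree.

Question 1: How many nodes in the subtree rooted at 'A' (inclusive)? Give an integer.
Answer: 4

Derivation:
Subtree rooted at A contains: A, B, C, H
Count = 4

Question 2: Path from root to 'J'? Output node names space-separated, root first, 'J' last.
Walk down from root: D -> J

Answer: D J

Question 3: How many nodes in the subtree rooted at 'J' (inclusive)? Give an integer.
Subtree rooted at J contains: J, K
Count = 2

Answer: 2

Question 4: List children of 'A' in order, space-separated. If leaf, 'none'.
Node A's children (from adjacency): H

Answer: H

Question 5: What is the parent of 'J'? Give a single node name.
Answer: D

Derivation:
Scan adjacency: J appears as child of D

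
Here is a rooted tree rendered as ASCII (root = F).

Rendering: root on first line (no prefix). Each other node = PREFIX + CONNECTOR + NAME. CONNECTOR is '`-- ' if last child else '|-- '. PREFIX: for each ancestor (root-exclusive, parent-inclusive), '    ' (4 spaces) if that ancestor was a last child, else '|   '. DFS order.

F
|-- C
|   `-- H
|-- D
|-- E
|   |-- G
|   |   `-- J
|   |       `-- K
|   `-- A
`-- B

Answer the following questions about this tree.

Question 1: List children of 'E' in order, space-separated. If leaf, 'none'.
Answer: G A

Derivation:
Node E's children (from adjacency): G, A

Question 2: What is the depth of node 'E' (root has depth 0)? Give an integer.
Path from root to E: F -> E
Depth = number of edges = 1

Answer: 1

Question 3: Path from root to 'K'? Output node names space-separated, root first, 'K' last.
Answer: F E G J K

Derivation:
Walk down from root: F -> E -> G -> J -> K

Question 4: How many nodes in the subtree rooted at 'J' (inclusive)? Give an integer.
Answer: 2

Derivation:
Subtree rooted at J contains: J, K
Count = 2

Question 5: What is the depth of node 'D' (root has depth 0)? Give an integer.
Path from root to D: F -> D
Depth = number of edges = 1

Answer: 1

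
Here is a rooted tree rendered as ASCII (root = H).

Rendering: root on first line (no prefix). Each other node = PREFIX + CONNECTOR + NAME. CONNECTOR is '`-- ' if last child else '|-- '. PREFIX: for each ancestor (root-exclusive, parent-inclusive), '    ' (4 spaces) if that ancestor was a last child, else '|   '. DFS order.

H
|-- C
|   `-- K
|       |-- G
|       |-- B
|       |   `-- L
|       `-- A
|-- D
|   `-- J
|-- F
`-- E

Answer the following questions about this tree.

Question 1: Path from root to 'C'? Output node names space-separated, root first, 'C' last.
Answer: H C

Derivation:
Walk down from root: H -> C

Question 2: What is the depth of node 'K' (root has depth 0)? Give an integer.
Answer: 2

Derivation:
Path from root to K: H -> C -> K
Depth = number of edges = 2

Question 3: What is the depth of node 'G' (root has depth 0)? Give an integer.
Path from root to G: H -> C -> K -> G
Depth = number of edges = 3

Answer: 3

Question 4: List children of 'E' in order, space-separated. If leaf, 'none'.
Answer: none

Derivation:
Node E's children (from adjacency): (leaf)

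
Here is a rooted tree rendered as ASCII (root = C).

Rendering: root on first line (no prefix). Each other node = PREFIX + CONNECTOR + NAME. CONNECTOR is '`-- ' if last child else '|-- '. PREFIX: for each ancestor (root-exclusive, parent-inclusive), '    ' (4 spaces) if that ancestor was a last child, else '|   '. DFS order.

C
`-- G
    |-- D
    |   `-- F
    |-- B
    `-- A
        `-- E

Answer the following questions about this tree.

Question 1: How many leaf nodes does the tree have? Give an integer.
Answer: 3

Derivation:
Leaves (nodes with no children): B, E, F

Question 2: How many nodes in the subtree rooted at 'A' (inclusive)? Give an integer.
Subtree rooted at A contains: A, E
Count = 2

Answer: 2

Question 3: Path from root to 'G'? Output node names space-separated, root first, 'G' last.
Answer: C G

Derivation:
Walk down from root: C -> G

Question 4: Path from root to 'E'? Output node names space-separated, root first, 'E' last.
Answer: C G A E

Derivation:
Walk down from root: C -> G -> A -> E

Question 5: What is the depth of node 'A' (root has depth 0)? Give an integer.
Answer: 2

Derivation:
Path from root to A: C -> G -> A
Depth = number of edges = 2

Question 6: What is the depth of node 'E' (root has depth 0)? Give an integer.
Path from root to E: C -> G -> A -> E
Depth = number of edges = 3

Answer: 3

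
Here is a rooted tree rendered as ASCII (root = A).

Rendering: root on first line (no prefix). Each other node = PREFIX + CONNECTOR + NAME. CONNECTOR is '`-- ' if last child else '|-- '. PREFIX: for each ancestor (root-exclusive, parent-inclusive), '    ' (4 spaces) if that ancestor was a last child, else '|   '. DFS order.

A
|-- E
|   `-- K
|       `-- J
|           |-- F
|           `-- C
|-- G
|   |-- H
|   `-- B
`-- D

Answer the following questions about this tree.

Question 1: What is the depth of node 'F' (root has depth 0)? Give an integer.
Path from root to F: A -> E -> K -> J -> F
Depth = number of edges = 4

Answer: 4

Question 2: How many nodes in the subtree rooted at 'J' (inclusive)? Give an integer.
Answer: 3

Derivation:
Subtree rooted at J contains: C, F, J
Count = 3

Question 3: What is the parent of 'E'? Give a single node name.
Answer: A

Derivation:
Scan adjacency: E appears as child of A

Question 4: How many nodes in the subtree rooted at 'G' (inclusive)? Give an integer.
Subtree rooted at G contains: B, G, H
Count = 3

Answer: 3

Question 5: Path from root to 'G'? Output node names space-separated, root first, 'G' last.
Answer: A G

Derivation:
Walk down from root: A -> G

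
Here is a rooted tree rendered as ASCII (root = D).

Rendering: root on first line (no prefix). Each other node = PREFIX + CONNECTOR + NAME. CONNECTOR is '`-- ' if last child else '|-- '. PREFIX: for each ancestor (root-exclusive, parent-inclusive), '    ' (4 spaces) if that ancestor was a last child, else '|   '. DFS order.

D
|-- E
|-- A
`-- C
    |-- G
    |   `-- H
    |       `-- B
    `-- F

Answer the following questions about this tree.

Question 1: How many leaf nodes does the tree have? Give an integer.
Answer: 4

Derivation:
Leaves (nodes with no children): A, B, E, F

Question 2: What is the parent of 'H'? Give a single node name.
Answer: G

Derivation:
Scan adjacency: H appears as child of G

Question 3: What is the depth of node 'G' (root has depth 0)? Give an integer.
Path from root to G: D -> C -> G
Depth = number of edges = 2

Answer: 2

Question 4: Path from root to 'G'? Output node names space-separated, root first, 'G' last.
Walk down from root: D -> C -> G

Answer: D C G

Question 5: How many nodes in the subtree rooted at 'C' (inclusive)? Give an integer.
Answer: 5

Derivation:
Subtree rooted at C contains: B, C, F, G, H
Count = 5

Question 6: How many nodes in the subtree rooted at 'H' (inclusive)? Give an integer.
Subtree rooted at H contains: B, H
Count = 2

Answer: 2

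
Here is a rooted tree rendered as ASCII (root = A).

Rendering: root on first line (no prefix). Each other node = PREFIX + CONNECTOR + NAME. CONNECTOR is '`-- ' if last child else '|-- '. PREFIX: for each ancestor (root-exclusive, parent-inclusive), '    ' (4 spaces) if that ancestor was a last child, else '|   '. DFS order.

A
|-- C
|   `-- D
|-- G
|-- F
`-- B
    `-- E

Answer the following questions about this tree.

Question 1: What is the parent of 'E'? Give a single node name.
Scan adjacency: E appears as child of B

Answer: B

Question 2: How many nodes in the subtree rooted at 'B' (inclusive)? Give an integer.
Answer: 2

Derivation:
Subtree rooted at B contains: B, E
Count = 2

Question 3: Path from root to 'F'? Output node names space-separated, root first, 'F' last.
Answer: A F

Derivation:
Walk down from root: A -> F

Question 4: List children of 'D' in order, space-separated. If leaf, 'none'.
Answer: none

Derivation:
Node D's children (from adjacency): (leaf)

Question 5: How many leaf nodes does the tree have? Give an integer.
Answer: 4

Derivation:
Leaves (nodes with no children): D, E, F, G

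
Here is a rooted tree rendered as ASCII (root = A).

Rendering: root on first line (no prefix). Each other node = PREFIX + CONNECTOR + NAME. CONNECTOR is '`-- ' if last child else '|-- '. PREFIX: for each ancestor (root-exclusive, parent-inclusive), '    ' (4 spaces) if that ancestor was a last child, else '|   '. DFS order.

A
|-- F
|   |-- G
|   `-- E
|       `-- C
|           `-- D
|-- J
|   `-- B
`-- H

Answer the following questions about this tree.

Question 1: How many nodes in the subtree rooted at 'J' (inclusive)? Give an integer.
Answer: 2

Derivation:
Subtree rooted at J contains: B, J
Count = 2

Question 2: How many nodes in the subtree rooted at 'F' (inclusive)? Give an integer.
Answer: 5

Derivation:
Subtree rooted at F contains: C, D, E, F, G
Count = 5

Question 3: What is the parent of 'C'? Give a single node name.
Answer: E

Derivation:
Scan adjacency: C appears as child of E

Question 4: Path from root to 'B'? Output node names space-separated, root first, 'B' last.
Answer: A J B

Derivation:
Walk down from root: A -> J -> B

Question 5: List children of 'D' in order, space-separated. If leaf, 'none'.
Answer: none

Derivation:
Node D's children (from adjacency): (leaf)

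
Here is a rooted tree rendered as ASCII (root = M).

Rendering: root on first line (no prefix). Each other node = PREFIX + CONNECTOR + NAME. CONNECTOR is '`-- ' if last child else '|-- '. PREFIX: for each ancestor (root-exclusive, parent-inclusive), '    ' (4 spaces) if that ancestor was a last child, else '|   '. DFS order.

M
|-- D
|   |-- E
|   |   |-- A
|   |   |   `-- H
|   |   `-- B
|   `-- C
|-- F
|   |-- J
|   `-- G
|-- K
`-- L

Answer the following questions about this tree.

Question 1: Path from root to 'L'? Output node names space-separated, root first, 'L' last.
Answer: M L

Derivation:
Walk down from root: M -> L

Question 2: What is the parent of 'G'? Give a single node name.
Scan adjacency: G appears as child of F

Answer: F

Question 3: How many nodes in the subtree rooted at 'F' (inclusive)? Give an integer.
Subtree rooted at F contains: F, G, J
Count = 3

Answer: 3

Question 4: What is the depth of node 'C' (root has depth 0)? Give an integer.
Answer: 2

Derivation:
Path from root to C: M -> D -> C
Depth = number of edges = 2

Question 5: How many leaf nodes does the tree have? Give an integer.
Leaves (nodes with no children): B, C, G, H, J, K, L

Answer: 7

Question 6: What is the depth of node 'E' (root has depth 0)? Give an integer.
Answer: 2

Derivation:
Path from root to E: M -> D -> E
Depth = number of edges = 2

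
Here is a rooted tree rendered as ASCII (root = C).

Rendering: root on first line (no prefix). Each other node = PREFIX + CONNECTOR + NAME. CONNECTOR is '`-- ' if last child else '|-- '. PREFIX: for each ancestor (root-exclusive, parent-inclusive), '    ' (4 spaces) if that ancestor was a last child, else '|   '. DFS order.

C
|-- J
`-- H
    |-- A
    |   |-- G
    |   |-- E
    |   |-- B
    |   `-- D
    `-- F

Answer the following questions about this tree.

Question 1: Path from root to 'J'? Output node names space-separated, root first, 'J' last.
Answer: C J

Derivation:
Walk down from root: C -> J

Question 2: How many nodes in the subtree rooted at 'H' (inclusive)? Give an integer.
Answer: 7

Derivation:
Subtree rooted at H contains: A, B, D, E, F, G, H
Count = 7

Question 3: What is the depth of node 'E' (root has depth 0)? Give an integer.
Answer: 3

Derivation:
Path from root to E: C -> H -> A -> E
Depth = number of edges = 3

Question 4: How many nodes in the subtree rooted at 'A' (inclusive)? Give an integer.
Answer: 5

Derivation:
Subtree rooted at A contains: A, B, D, E, G
Count = 5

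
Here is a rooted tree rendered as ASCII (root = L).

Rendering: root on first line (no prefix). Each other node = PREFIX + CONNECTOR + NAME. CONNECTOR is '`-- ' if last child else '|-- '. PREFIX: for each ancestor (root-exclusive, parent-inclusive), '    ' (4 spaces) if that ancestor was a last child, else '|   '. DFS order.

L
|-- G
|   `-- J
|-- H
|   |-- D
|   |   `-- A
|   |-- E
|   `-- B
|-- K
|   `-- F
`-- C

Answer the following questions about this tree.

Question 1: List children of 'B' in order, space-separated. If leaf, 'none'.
Answer: none

Derivation:
Node B's children (from adjacency): (leaf)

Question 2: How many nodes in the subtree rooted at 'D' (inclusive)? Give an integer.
Subtree rooted at D contains: A, D
Count = 2

Answer: 2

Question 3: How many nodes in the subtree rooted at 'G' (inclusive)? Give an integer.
Subtree rooted at G contains: G, J
Count = 2

Answer: 2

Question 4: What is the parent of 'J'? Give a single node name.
Scan adjacency: J appears as child of G

Answer: G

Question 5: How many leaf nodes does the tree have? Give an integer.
Answer: 6

Derivation:
Leaves (nodes with no children): A, B, C, E, F, J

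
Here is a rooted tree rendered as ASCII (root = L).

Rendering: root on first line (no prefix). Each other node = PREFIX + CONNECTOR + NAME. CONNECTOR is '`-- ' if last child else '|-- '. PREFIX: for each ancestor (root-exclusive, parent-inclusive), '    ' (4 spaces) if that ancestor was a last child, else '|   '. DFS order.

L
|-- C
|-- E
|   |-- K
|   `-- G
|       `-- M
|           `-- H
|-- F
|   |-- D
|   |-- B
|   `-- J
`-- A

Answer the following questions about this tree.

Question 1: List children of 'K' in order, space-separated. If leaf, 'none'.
Node K's children (from adjacency): (leaf)

Answer: none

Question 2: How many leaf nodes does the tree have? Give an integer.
Leaves (nodes with no children): A, B, C, D, H, J, K

Answer: 7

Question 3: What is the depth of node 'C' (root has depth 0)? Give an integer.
Answer: 1

Derivation:
Path from root to C: L -> C
Depth = number of edges = 1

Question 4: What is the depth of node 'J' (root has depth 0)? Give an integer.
Path from root to J: L -> F -> J
Depth = number of edges = 2

Answer: 2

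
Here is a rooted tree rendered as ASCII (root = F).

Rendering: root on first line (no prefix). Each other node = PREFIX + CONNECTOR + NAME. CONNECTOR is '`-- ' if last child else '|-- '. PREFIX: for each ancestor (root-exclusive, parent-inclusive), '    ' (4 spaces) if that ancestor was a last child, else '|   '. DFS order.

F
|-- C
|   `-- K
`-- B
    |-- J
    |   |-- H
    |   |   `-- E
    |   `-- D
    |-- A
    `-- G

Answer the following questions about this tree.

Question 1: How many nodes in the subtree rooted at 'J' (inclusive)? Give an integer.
Subtree rooted at J contains: D, E, H, J
Count = 4

Answer: 4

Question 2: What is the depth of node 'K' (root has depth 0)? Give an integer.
Answer: 2

Derivation:
Path from root to K: F -> C -> K
Depth = number of edges = 2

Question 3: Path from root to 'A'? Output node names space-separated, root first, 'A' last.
Answer: F B A

Derivation:
Walk down from root: F -> B -> A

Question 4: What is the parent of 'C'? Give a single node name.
Scan adjacency: C appears as child of F

Answer: F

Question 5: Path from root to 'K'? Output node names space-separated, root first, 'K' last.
Answer: F C K

Derivation:
Walk down from root: F -> C -> K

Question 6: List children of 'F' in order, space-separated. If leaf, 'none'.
Answer: C B

Derivation:
Node F's children (from adjacency): C, B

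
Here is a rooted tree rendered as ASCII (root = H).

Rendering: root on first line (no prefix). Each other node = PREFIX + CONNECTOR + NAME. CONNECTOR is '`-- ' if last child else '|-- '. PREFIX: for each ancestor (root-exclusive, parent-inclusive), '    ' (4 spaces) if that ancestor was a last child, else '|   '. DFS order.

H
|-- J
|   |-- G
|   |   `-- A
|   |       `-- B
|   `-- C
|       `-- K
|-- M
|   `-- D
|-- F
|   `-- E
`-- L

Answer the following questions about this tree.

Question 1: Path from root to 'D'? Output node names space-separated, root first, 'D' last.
Answer: H M D

Derivation:
Walk down from root: H -> M -> D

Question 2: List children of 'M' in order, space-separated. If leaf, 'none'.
Answer: D

Derivation:
Node M's children (from adjacency): D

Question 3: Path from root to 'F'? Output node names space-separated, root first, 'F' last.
Walk down from root: H -> F

Answer: H F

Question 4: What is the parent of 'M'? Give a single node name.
Answer: H

Derivation:
Scan adjacency: M appears as child of H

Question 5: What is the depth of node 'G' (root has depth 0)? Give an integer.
Path from root to G: H -> J -> G
Depth = number of edges = 2

Answer: 2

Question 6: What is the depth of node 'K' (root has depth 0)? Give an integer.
Answer: 3

Derivation:
Path from root to K: H -> J -> C -> K
Depth = number of edges = 3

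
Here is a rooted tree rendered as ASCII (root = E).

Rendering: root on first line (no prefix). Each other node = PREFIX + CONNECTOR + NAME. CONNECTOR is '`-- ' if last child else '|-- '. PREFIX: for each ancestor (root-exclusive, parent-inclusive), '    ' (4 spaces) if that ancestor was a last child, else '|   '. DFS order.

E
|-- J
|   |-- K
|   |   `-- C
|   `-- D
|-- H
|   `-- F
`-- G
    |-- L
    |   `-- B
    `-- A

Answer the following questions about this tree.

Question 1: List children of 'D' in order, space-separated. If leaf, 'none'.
Node D's children (from adjacency): (leaf)

Answer: none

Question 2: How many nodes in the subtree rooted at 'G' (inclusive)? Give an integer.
Subtree rooted at G contains: A, B, G, L
Count = 4

Answer: 4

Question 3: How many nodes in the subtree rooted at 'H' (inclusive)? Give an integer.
Subtree rooted at H contains: F, H
Count = 2

Answer: 2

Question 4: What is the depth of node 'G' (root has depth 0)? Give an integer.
Answer: 1

Derivation:
Path from root to G: E -> G
Depth = number of edges = 1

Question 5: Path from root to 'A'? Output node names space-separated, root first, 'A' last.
Walk down from root: E -> G -> A

Answer: E G A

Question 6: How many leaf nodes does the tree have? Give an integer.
Answer: 5

Derivation:
Leaves (nodes with no children): A, B, C, D, F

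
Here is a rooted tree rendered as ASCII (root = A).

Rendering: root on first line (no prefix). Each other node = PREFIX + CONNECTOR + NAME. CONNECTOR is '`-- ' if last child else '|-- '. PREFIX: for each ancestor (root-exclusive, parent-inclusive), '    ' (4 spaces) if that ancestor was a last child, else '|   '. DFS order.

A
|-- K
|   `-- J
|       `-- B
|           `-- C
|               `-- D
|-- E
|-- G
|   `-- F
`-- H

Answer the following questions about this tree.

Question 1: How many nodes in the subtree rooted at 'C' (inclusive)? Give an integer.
Subtree rooted at C contains: C, D
Count = 2

Answer: 2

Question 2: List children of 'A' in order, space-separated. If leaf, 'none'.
Node A's children (from adjacency): K, E, G, H

Answer: K E G H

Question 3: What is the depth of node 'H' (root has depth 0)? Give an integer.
Path from root to H: A -> H
Depth = number of edges = 1

Answer: 1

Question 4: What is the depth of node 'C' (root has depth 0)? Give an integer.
Answer: 4

Derivation:
Path from root to C: A -> K -> J -> B -> C
Depth = number of edges = 4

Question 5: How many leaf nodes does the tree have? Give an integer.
Answer: 4

Derivation:
Leaves (nodes with no children): D, E, F, H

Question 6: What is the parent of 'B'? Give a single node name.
Scan adjacency: B appears as child of J

Answer: J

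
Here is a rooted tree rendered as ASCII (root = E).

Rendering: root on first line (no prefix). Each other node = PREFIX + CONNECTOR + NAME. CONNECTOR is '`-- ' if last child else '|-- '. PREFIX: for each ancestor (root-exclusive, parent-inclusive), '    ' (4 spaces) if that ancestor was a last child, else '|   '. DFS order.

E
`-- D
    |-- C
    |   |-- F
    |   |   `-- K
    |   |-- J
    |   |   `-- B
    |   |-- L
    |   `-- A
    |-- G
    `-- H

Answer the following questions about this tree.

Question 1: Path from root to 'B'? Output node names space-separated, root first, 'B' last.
Answer: E D C J B

Derivation:
Walk down from root: E -> D -> C -> J -> B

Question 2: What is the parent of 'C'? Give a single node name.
Answer: D

Derivation:
Scan adjacency: C appears as child of D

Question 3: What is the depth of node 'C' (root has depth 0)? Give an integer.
Answer: 2

Derivation:
Path from root to C: E -> D -> C
Depth = number of edges = 2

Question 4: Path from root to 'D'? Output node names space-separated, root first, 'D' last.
Answer: E D

Derivation:
Walk down from root: E -> D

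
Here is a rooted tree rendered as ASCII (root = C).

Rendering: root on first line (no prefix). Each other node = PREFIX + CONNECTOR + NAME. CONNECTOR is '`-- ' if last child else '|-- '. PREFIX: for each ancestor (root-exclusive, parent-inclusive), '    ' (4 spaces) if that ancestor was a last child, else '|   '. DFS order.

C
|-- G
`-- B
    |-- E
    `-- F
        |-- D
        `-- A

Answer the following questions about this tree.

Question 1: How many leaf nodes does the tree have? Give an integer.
Answer: 4

Derivation:
Leaves (nodes with no children): A, D, E, G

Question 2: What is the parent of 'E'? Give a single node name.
Scan adjacency: E appears as child of B

Answer: B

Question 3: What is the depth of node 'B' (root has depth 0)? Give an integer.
Path from root to B: C -> B
Depth = number of edges = 1

Answer: 1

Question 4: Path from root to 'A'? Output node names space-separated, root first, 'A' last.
Walk down from root: C -> B -> F -> A

Answer: C B F A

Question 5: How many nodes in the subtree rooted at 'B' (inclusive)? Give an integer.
Subtree rooted at B contains: A, B, D, E, F
Count = 5

Answer: 5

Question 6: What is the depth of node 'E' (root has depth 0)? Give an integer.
Path from root to E: C -> B -> E
Depth = number of edges = 2

Answer: 2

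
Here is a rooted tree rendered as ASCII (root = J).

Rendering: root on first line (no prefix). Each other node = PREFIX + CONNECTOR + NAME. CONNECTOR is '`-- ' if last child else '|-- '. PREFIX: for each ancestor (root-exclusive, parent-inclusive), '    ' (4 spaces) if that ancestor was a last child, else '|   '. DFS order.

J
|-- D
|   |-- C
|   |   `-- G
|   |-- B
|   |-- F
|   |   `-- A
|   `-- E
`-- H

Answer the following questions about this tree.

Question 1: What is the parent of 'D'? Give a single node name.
Scan adjacency: D appears as child of J

Answer: J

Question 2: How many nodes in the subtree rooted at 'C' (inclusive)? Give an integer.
Answer: 2

Derivation:
Subtree rooted at C contains: C, G
Count = 2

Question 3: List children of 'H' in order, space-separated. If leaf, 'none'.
Answer: none

Derivation:
Node H's children (from adjacency): (leaf)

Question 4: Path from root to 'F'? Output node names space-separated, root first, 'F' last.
Walk down from root: J -> D -> F

Answer: J D F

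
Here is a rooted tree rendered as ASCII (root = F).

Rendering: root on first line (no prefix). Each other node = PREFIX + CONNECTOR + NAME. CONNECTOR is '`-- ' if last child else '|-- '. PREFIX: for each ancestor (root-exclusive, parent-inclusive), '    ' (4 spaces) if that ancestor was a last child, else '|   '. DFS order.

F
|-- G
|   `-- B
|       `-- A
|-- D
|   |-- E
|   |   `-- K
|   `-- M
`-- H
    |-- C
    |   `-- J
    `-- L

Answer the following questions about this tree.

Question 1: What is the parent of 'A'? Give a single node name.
Scan adjacency: A appears as child of B

Answer: B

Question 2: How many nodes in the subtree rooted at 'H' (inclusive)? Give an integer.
Subtree rooted at H contains: C, H, J, L
Count = 4

Answer: 4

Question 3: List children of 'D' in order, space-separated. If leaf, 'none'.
Answer: E M

Derivation:
Node D's children (from adjacency): E, M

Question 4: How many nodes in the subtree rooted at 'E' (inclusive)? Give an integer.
Answer: 2

Derivation:
Subtree rooted at E contains: E, K
Count = 2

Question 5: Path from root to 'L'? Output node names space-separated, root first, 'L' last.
Walk down from root: F -> H -> L

Answer: F H L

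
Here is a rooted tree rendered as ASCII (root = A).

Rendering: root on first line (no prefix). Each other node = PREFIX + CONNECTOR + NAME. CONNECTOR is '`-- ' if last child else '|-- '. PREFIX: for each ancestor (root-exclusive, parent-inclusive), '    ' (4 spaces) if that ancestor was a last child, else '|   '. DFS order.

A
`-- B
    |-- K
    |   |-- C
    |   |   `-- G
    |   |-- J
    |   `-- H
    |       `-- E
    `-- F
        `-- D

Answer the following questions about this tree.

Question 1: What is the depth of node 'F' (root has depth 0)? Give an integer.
Path from root to F: A -> B -> F
Depth = number of edges = 2

Answer: 2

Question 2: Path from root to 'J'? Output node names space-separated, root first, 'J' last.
Walk down from root: A -> B -> K -> J

Answer: A B K J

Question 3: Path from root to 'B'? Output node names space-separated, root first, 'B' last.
Walk down from root: A -> B

Answer: A B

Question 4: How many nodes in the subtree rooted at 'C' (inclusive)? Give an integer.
Answer: 2

Derivation:
Subtree rooted at C contains: C, G
Count = 2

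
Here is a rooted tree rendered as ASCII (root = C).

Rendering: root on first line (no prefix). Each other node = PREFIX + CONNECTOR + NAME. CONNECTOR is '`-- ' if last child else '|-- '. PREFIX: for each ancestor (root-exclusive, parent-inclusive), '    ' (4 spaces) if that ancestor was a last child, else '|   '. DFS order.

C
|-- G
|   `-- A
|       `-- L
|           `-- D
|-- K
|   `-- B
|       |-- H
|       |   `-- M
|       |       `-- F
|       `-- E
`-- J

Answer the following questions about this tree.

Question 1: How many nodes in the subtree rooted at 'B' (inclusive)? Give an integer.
Subtree rooted at B contains: B, E, F, H, M
Count = 5

Answer: 5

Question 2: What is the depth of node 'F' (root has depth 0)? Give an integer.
Answer: 5

Derivation:
Path from root to F: C -> K -> B -> H -> M -> F
Depth = number of edges = 5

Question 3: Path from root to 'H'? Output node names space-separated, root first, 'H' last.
Walk down from root: C -> K -> B -> H

Answer: C K B H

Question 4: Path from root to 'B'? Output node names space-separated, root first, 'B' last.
Walk down from root: C -> K -> B

Answer: C K B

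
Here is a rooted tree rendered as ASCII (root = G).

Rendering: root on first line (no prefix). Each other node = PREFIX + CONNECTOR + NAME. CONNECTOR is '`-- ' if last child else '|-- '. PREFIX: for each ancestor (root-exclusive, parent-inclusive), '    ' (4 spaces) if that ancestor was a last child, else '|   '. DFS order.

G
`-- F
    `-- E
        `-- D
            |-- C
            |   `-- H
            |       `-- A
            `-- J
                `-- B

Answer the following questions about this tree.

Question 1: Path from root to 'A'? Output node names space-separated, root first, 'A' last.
Walk down from root: G -> F -> E -> D -> C -> H -> A

Answer: G F E D C H A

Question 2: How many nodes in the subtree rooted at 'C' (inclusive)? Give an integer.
Subtree rooted at C contains: A, C, H
Count = 3

Answer: 3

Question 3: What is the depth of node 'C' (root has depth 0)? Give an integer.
Path from root to C: G -> F -> E -> D -> C
Depth = number of edges = 4

Answer: 4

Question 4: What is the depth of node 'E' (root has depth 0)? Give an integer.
Path from root to E: G -> F -> E
Depth = number of edges = 2

Answer: 2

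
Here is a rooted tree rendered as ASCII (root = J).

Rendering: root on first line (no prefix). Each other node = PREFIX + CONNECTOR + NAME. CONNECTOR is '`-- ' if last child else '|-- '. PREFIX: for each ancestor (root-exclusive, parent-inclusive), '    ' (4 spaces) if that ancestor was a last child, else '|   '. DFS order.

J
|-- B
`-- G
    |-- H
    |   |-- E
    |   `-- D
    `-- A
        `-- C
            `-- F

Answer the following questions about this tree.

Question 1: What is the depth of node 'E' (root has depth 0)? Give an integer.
Path from root to E: J -> G -> H -> E
Depth = number of edges = 3

Answer: 3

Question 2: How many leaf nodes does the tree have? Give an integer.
Answer: 4

Derivation:
Leaves (nodes with no children): B, D, E, F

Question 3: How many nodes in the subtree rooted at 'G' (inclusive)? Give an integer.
Subtree rooted at G contains: A, C, D, E, F, G, H
Count = 7

Answer: 7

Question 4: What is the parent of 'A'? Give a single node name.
Answer: G

Derivation:
Scan adjacency: A appears as child of G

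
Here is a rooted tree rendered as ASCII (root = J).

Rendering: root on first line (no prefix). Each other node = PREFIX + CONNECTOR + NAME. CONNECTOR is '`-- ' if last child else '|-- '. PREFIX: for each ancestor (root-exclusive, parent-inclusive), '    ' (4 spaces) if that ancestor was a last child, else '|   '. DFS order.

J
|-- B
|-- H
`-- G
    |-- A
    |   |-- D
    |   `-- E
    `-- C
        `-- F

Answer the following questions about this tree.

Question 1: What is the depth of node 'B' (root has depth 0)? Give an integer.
Answer: 1

Derivation:
Path from root to B: J -> B
Depth = number of edges = 1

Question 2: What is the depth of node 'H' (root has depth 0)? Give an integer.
Path from root to H: J -> H
Depth = number of edges = 1

Answer: 1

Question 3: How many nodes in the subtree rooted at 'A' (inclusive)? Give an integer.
Subtree rooted at A contains: A, D, E
Count = 3

Answer: 3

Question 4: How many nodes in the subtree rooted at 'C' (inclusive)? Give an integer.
Subtree rooted at C contains: C, F
Count = 2

Answer: 2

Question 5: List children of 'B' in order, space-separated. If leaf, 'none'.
Node B's children (from adjacency): (leaf)

Answer: none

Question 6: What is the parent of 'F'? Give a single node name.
Answer: C

Derivation:
Scan adjacency: F appears as child of C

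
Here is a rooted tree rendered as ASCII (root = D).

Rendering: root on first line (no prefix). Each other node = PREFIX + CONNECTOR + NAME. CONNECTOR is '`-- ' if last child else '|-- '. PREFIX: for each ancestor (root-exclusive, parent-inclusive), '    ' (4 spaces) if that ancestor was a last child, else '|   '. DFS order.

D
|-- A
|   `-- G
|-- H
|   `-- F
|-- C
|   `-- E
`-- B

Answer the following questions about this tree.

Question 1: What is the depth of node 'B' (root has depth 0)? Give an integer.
Path from root to B: D -> B
Depth = number of edges = 1

Answer: 1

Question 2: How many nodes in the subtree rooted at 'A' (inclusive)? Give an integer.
Answer: 2

Derivation:
Subtree rooted at A contains: A, G
Count = 2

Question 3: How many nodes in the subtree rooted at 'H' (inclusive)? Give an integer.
Answer: 2

Derivation:
Subtree rooted at H contains: F, H
Count = 2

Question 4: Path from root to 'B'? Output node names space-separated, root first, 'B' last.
Answer: D B

Derivation:
Walk down from root: D -> B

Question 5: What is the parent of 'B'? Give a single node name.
Scan adjacency: B appears as child of D

Answer: D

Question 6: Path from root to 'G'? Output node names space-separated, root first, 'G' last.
Answer: D A G

Derivation:
Walk down from root: D -> A -> G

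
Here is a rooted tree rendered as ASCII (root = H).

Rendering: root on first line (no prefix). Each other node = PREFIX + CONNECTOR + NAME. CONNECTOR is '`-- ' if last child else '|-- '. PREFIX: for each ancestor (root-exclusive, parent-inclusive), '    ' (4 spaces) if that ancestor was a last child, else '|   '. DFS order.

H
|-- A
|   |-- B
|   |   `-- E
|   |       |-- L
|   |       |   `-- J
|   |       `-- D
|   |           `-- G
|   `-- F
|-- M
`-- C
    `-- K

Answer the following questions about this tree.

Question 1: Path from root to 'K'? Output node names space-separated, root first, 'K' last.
Walk down from root: H -> C -> K

Answer: H C K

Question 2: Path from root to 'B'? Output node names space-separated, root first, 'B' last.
Walk down from root: H -> A -> B

Answer: H A B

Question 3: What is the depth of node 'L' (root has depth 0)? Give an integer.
Path from root to L: H -> A -> B -> E -> L
Depth = number of edges = 4

Answer: 4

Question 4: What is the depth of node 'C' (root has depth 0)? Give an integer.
Answer: 1

Derivation:
Path from root to C: H -> C
Depth = number of edges = 1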